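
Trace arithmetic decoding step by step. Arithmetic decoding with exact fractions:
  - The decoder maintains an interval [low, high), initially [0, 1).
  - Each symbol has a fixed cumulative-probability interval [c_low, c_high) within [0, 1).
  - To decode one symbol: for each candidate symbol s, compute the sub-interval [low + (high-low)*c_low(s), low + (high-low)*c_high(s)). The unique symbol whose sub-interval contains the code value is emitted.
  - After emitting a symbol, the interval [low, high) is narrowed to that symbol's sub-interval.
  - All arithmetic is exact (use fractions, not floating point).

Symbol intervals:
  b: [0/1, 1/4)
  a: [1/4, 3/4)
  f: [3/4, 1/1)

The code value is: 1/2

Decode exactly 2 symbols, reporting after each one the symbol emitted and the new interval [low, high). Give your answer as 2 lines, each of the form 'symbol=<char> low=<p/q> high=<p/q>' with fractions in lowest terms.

Step 1: interval [0/1, 1/1), width = 1/1 - 0/1 = 1/1
  'b': [0/1 + 1/1*0/1, 0/1 + 1/1*1/4) = [0/1, 1/4)
  'a': [0/1 + 1/1*1/4, 0/1 + 1/1*3/4) = [1/4, 3/4) <- contains code 1/2
  'f': [0/1 + 1/1*3/4, 0/1 + 1/1*1/1) = [3/4, 1/1)
  emit 'a', narrow to [1/4, 3/4)
Step 2: interval [1/4, 3/4), width = 3/4 - 1/4 = 1/2
  'b': [1/4 + 1/2*0/1, 1/4 + 1/2*1/4) = [1/4, 3/8)
  'a': [1/4 + 1/2*1/4, 1/4 + 1/2*3/4) = [3/8, 5/8) <- contains code 1/2
  'f': [1/4 + 1/2*3/4, 1/4 + 1/2*1/1) = [5/8, 3/4)
  emit 'a', narrow to [3/8, 5/8)

Answer: symbol=a low=1/4 high=3/4
symbol=a low=3/8 high=5/8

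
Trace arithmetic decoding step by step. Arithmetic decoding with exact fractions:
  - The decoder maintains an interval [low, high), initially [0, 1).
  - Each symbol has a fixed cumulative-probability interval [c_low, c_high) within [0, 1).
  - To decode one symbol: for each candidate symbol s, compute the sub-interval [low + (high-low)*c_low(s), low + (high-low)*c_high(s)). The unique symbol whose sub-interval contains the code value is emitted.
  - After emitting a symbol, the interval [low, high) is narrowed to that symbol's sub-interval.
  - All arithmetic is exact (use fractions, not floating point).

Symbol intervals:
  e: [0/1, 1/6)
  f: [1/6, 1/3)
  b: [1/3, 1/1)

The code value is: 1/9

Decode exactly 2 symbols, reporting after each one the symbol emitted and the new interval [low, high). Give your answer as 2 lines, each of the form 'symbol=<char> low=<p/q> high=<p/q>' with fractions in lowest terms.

Answer: symbol=e low=0/1 high=1/6
symbol=b low=1/18 high=1/6

Derivation:
Step 1: interval [0/1, 1/1), width = 1/1 - 0/1 = 1/1
  'e': [0/1 + 1/1*0/1, 0/1 + 1/1*1/6) = [0/1, 1/6) <- contains code 1/9
  'f': [0/1 + 1/1*1/6, 0/1 + 1/1*1/3) = [1/6, 1/3)
  'b': [0/1 + 1/1*1/3, 0/1 + 1/1*1/1) = [1/3, 1/1)
  emit 'e', narrow to [0/1, 1/6)
Step 2: interval [0/1, 1/6), width = 1/6 - 0/1 = 1/6
  'e': [0/1 + 1/6*0/1, 0/1 + 1/6*1/6) = [0/1, 1/36)
  'f': [0/1 + 1/6*1/6, 0/1 + 1/6*1/3) = [1/36, 1/18)
  'b': [0/1 + 1/6*1/3, 0/1 + 1/6*1/1) = [1/18, 1/6) <- contains code 1/9
  emit 'b', narrow to [1/18, 1/6)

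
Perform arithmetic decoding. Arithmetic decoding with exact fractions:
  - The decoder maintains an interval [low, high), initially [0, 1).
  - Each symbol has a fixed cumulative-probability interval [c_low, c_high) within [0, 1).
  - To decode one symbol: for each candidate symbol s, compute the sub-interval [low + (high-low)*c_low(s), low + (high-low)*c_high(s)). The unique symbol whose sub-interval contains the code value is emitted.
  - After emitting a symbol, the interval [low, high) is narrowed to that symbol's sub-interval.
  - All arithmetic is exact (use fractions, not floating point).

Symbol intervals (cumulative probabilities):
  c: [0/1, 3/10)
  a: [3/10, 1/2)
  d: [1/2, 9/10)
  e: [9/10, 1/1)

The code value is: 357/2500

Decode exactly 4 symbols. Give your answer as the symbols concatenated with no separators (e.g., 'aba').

Answer: cade

Derivation:
Step 1: interval [0/1, 1/1), width = 1/1 - 0/1 = 1/1
  'c': [0/1 + 1/1*0/1, 0/1 + 1/1*3/10) = [0/1, 3/10) <- contains code 357/2500
  'a': [0/1 + 1/1*3/10, 0/1 + 1/1*1/2) = [3/10, 1/2)
  'd': [0/1 + 1/1*1/2, 0/1 + 1/1*9/10) = [1/2, 9/10)
  'e': [0/1 + 1/1*9/10, 0/1 + 1/1*1/1) = [9/10, 1/1)
  emit 'c', narrow to [0/1, 3/10)
Step 2: interval [0/1, 3/10), width = 3/10 - 0/1 = 3/10
  'c': [0/1 + 3/10*0/1, 0/1 + 3/10*3/10) = [0/1, 9/100)
  'a': [0/1 + 3/10*3/10, 0/1 + 3/10*1/2) = [9/100, 3/20) <- contains code 357/2500
  'd': [0/1 + 3/10*1/2, 0/1 + 3/10*9/10) = [3/20, 27/100)
  'e': [0/1 + 3/10*9/10, 0/1 + 3/10*1/1) = [27/100, 3/10)
  emit 'a', narrow to [9/100, 3/20)
Step 3: interval [9/100, 3/20), width = 3/20 - 9/100 = 3/50
  'c': [9/100 + 3/50*0/1, 9/100 + 3/50*3/10) = [9/100, 27/250)
  'a': [9/100 + 3/50*3/10, 9/100 + 3/50*1/2) = [27/250, 3/25)
  'd': [9/100 + 3/50*1/2, 9/100 + 3/50*9/10) = [3/25, 18/125) <- contains code 357/2500
  'e': [9/100 + 3/50*9/10, 9/100 + 3/50*1/1) = [18/125, 3/20)
  emit 'd', narrow to [3/25, 18/125)
Step 4: interval [3/25, 18/125), width = 18/125 - 3/25 = 3/125
  'c': [3/25 + 3/125*0/1, 3/25 + 3/125*3/10) = [3/25, 159/1250)
  'a': [3/25 + 3/125*3/10, 3/25 + 3/125*1/2) = [159/1250, 33/250)
  'd': [3/25 + 3/125*1/2, 3/25 + 3/125*9/10) = [33/250, 177/1250)
  'e': [3/25 + 3/125*9/10, 3/25 + 3/125*1/1) = [177/1250, 18/125) <- contains code 357/2500
  emit 'e', narrow to [177/1250, 18/125)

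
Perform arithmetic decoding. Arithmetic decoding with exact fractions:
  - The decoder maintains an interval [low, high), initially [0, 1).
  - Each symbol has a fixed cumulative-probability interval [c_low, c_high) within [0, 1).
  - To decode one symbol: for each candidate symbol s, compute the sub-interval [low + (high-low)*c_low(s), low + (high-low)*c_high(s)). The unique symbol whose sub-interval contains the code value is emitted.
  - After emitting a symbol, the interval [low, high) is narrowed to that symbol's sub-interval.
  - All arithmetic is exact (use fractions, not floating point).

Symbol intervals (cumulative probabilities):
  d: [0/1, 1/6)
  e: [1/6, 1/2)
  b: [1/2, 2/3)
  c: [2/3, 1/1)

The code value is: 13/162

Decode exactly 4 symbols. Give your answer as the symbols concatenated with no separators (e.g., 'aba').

Step 1: interval [0/1, 1/1), width = 1/1 - 0/1 = 1/1
  'd': [0/1 + 1/1*0/1, 0/1 + 1/1*1/6) = [0/1, 1/6) <- contains code 13/162
  'e': [0/1 + 1/1*1/6, 0/1 + 1/1*1/2) = [1/6, 1/2)
  'b': [0/1 + 1/1*1/2, 0/1 + 1/1*2/3) = [1/2, 2/3)
  'c': [0/1 + 1/1*2/3, 0/1 + 1/1*1/1) = [2/3, 1/1)
  emit 'd', narrow to [0/1, 1/6)
Step 2: interval [0/1, 1/6), width = 1/6 - 0/1 = 1/6
  'd': [0/1 + 1/6*0/1, 0/1 + 1/6*1/6) = [0/1, 1/36)
  'e': [0/1 + 1/6*1/6, 0/1 + 1/6*1/2) = [1/36, 1/12) <- contains code 13/162
  'b': [0/1 + 1/6*1/2, 0/1 + 1/6*2/3) = [1/12, 1/9)
  'c': [0/1 + 1/6*2/3, 0/1 + 1/6*1/1) = [1/9, 1/6)
  emit 'e', narrow to [1/36, 1/12)
Step 3: interval [1/36, 1/12), width = 1/12 - 1/36 = 1/18
  'd': [1/36 + 1/18*0/1, 1/36 + 1/18*1/6) = [1/36, 1/27)
  'e': [1/36 + 1/18*1/6, 1/36 + 1/18*1/2) = [1/27, 1/18)
  'b': [1/36 + 1/18*1/2, 1/36 + 1/18*2/3) = [1/18, 7/108)
  'c': [1/36 + 1/18*2/3, 1/36 + 1/18*1/1) = [7/108, 1/12) <- contains code 13/162
  emit 'c', narrow to [7/108, 1/12)
Step 4: interval [7/108, 1/12), width = 1/12 - 7/108 = 1/54
  'd': [7/108 + 1/54*0/1, 7/108 + 1/54*1/6) = [7/108, 11/162)
  'e': [7/108 + 1/54*1/6, 7/108 + 1/54*1/2) = [11/162, 2/27)
  'b': [7/108 + 1/54*1/2, 7/108 + 1/54*2/3) = [2/27, 25/324)
  'c': [7/108 + 1/54*2/3, 7/108 + 1/54*1/1) = [25/324, 1/12) <- contains code 13/162
  emit 'c', narrow to [25/324, 1/12)

Answer: decc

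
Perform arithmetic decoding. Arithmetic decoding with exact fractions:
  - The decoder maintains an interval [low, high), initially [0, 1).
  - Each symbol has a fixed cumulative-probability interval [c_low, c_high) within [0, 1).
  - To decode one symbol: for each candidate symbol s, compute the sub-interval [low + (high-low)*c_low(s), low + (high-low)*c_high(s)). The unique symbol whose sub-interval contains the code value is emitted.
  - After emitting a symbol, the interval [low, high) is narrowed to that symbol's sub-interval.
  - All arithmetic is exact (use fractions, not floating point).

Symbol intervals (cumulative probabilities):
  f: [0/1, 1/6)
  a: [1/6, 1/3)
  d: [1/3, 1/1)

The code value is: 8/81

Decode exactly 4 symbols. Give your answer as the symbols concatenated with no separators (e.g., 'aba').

Answer: fddf

Derivation:
Step 1: interval [0/1, 1/1), width = 1/1 - 0/1 = 1/1
  'f': [0/1 + 1/1*0/1, 0/1 + 1/1*1/6) = [0/1, 1/6) <- contains code 8/81
  'a': [0/1 + 1/1*1/6, 0/1 + 1/1*1/3) = [1/6, 1/3)
  'd': [0/1 + 1/1*1/3, 0/1 + 1/1*1/1) = [1/3, 1/1)
  emit 'f', narrow to [0/1, 1/6)
Step 2: interval [0/1, 1/6), width = 1/6 - 0/1 = 1/6
  'f': [0/1 + 1/6*0/1, 0/1 + 1/6*1/6) = [0/1, 1/36)
  'a': [0/1 + 1/6*1/6, 0/1 + 1/6*1/3) = [1/36, 1/18)
  'd': [0/1 + 1/6*1/3, 0/1 + 1/6*1/1) = [1/18, 1/6) <- contains code 8/81
  emit 'd', narrow to [1/18, 1/6)
Step 3: interval [1/18, 1/6), width = 1/6 - 1/18 = 1/9
  'f': [1/18 + 1/9*0/1, 1/18 + 1/9*1/6) = [1/18, 2/27)
  'a': [1/18 + 1/9*1/6, 1/18 + 1/9*1/3) = [2/27, 5/54)
  'd': [1/18 + 1/9*1/3, 1/18 + 1/9*1/1) = [5/54, 1/6) <- contains code 8/81
  emit 'd', narrow to [5/54, 1/6)
Step 4: interval [5/54, 1/6), width = 1/6 - 5/54 = 2/27
  'f': [5/54 + 2/27*0/1, 5/54 + 2/27*1/6) = [5/54, 17/162) <- contains code 8/81
  'a': [5/54 + 2/27*1/6, 5/54 + 2/27*1/3) = [17/162, 19/162)
  'd': [5/54 + 2/27*1/3, 5/54 + 2/27*1/1) = [19/162, 1/6)
  emit 'f', narrow to [5/54, 17/162)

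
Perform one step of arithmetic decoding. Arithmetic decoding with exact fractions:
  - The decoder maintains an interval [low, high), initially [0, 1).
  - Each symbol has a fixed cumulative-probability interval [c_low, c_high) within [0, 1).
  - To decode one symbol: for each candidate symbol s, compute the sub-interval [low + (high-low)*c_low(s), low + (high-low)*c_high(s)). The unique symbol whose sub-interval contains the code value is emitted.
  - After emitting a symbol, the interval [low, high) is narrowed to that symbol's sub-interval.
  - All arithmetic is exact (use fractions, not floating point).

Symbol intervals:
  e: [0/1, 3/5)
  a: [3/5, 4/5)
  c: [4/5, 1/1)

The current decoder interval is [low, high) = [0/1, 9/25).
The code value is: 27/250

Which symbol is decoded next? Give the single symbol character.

Interval width = high − low = 9/25 − 0/1 = 9/25
Scaled code = (code − low) / width = (27/250 − 0/1) / 9/25 = 3/10
  e: [0/1, 3/5) ← scaled code falls here ✓
  a: [3/5, 4/5) 
  c: [4/5, 1/1) 

Answer: e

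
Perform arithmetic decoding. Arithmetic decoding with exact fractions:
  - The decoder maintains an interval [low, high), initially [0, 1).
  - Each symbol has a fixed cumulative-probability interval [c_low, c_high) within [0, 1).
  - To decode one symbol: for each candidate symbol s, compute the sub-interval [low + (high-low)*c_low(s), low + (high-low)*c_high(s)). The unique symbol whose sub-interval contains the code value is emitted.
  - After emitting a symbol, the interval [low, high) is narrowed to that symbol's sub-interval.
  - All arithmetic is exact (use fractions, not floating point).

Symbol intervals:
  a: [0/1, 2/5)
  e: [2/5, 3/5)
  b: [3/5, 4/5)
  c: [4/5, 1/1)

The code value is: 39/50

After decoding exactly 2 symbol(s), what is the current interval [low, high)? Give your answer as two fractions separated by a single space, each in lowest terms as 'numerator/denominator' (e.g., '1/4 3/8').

Step 1: interval [0/1, 1/1), width = 1/1 - 0/1 = 1/1
  'a': [0/1 + 1/1*0/1, 0/1 + 1/1*2/5) = [0/1, 2/5)
  'e': [0/1 + 1/1*2/5, 0/1 + 1/1*3/5) = [2/5, 3/5)
  'b': [0/1 + 1/1*3/5, 0/1 + 1/1*4/5) = [3/5, 4/5) <- contains code 39/50
  'c': [0/1 + 1/1*4/5, 0/1 + 1/1*1/1) = [4/5, 1/1)
  emit 'b', narrow to [3/5, 4/5)
Step 2: interval [3/5, 4/5), width = 4/5 - 3/5 = 1/5
  'a': [3/5 + 1/5*0/1, 3/5 + 1/5*2/5) = [3/5, 17/25)
  'e': [3/5 + 1/5*2/5, 3/5 + 1/5*3/5) = [17/25, 18/25)
  'b': [3/5 + 1/5*3/5, 3/5 + 1/5*4/5) = [18/25, 19/25)
  'c': [3/5 + 1/5*4/5, 3/5 + 1/5*1/1) = [19/25, 4/5) <- contains code 39/50
  emit 'c', narrow to [19/25, 4/5)

Answer: 19/25 4/5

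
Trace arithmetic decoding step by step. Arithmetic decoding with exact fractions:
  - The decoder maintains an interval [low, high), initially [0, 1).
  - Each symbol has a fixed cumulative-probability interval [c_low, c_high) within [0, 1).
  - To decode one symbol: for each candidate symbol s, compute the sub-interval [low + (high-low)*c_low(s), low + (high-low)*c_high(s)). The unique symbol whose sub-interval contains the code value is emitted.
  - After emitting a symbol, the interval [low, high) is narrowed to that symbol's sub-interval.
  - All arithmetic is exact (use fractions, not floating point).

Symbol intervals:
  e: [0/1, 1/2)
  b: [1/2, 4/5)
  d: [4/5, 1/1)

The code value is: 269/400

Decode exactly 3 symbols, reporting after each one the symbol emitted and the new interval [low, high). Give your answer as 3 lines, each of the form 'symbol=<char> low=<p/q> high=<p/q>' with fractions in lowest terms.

Answer: symbol=b low=1/2 high=4/5
symbol=b low=13/20 high=37/50
symbol=e low=13/20 high=139/200

Derivation:
Step 1: interval [0/1, 1/1), width = 1/1 - 0/1 = 1/1
  'e': [0/1 + 1/1*0/1, 0/1 + 1/1*1/2) = [0/1, 1/2)
  'b': [0/1 + 1/1*1/2, 0/1 + 1/1*4/5) = [1/2, 4/5) <- contains code 269/400
  'd': [0/1 + 1/1*4/5, 0/1 + 1/1*1/1) = [4/5, 1/1)
  emit 'b', narrow to [1/2, 4/5)
Step 2: interval [1/2, 4/5), width = 4/5 - 1/2 = 3/10
  'e': [1/2 + 3/10*0/1, 1/2 + 3/10*1/2) = [1/2, 13/20)
  'b': [1/2 + 3/10*1/2, 1/2 + 3/10*4/5) = [13/20, 37/50) <- contains code 269/400
  'd': [1/2 + 3/10*4/5, 1/2 + 3/10*1/1) = [37/50, 4/5)
  emit 'b', narrow to [13/20, 37/50)
Step 3: interval [13/20, 37/50), width = 37/50 - 13/20 = 9/100
  'e': [13/20 + 9/100*0/1, 13/20 + 9/100*1/2) = [13/20, 139/200) <- contains code 269/400
  'b': [13/20 + 9/100*1/2, 13/20 + 9/100*4/5) = [139/200, 361/500)
  'd': [13/20 + 9/100*4/5, 13/20 + 9/100*1/1) = [361/500, 37/50)
  emit 'e', narrow to [13/20, 139/200)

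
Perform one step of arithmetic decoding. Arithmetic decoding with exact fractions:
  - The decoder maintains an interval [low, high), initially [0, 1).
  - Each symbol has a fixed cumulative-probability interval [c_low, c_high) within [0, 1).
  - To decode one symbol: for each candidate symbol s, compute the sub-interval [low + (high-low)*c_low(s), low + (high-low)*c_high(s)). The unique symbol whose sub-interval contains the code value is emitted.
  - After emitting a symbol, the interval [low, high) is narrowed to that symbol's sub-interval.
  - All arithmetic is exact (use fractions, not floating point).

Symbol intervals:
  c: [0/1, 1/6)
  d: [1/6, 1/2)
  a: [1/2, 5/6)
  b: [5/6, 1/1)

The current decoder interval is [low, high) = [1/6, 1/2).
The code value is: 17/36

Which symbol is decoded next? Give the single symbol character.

Interval width = high − low = 1/2 − 1/6 = 1/3
Scaled code = (code − low) / width = (17/36 − 1/6) / 1/3 = 11/12
  c: [0/1, 1/6) 
  d: [1/6, 1/2) 
  a: [1/2, 5/6) 
  b: [5/6, 1/1) ← scaled code falls here ✓

Answer: b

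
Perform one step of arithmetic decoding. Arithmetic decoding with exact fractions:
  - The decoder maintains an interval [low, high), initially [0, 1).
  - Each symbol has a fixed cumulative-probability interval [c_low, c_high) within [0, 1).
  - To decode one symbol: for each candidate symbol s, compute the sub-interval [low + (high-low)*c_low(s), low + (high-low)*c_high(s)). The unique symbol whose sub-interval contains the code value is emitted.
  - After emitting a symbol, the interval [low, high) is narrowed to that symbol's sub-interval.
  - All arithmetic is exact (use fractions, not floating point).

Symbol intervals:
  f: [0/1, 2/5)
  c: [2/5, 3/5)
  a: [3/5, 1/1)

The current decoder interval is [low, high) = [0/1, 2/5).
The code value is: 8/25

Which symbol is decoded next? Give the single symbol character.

Interval width = high − low = 2/5 − 0/1 = 2/5
Scaled code = (code − low) / width = (8/25 − 0/1) / 2/5 = 4/5
  f: [0/1, 2/5) 
  c: [2/5, 3/5) 
  a: [3/5, 1/1) ← scaled code falls here ✓

Answer: a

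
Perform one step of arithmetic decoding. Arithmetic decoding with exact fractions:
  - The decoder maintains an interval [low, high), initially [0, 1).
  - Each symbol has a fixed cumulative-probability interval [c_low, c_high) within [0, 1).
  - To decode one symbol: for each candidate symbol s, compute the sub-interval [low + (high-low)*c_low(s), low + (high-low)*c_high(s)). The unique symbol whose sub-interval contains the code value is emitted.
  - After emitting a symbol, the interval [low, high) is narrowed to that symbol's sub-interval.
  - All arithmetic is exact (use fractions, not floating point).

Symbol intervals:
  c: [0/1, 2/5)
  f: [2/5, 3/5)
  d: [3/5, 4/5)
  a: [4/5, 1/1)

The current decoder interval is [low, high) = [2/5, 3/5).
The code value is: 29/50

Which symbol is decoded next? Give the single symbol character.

Interval width = high − low = 3/5 − 2/5 = 1/5
Scaled code = (code − low) / width = (29/50 − 2/5) / 1/5 = 9/10
  c: [0/1, 2/5) 
  f: [2/5, 3/5) 
  d: [3/5, 4/5) 
  a: [4/5, 1/1) ← scaled code falls here ✓

Answer: a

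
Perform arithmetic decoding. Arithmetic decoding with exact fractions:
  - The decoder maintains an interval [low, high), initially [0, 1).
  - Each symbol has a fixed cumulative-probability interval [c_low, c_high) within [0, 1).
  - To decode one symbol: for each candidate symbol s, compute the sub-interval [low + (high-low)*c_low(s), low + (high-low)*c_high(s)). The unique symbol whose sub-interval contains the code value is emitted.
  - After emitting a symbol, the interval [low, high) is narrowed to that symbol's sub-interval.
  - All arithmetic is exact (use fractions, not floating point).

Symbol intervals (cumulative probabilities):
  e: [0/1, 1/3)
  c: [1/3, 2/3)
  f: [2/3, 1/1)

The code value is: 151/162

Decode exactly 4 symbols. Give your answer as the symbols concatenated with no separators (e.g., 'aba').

Answer: ffce

Derivation:
Step 1: interval [0/1, 1/1), width = 1/1 - 0/1 = 1/1
  'e': [0/1 + 1/1*0/1, 0/1 + 1/1*1/3) = [0/1, 1/3)
  'c': [0/1 + 1/1*1/3, 0/1 + 1/1*2/3) = [1/3, 2/3)
  'f': [0/1 + 1/1*2/3, 0/1 + 1/1*1/1) = [2/3, 1/1) <- contains code 151/162
  emit 'f', narrow to [2/3, 1/1)
Step 2: interval [2/3, 1/1), width = 1/1 - 2/3 = 1/3
  'e': [2/3 + 1/3*0/1, 2/3 + 1/3*1/3) = [2/3, 7/9)
  'c': [2/3 + 1/3*1/3, 2/3 + 1/3*2/3) = [7/9, 8/9)
  'f': [2/3 + 1/3*2/3, 2/3 + 1/3*1/1) = [8/9, 1/1) <- contains code 151/162
  emit 'f', narrow to [8/9, 1/1)
Step 3: interval [8/9, 1/1), width = 1/1 - 8/9 = 1/9
  'e': [8/9 + 1/9*0/1, 8/9 + 1/9*1/3) = [8/9, 25/27)
  'c': [8/9 + 1/9*1/3, 8/9 + 1/9*2/3) = [25/27, 26/27) <- contains code 151/162
  'f': [8/9 + 1/9*2/3, 8/9 + 1/9*1/1) = [26/27, 1/1)
  emit 'c', narrow to [25/27, 26/27)
Step 4: interval [25/27, 26/27), width = 26/27 - 25/27 = 1/27
  'e': [25/27 + 1/27*0/1, 25/27 + 1/27*1/3) = [25/27, 76/81) <- contains code 151/162
  'c': [25/27 + 1/27*1/3, 25/27 + 1/27*2/3) = [76/81, 77/81)
  'f': [25/27 + 1/27*2/3, 25/27 + 1/27*1/1) = [77/81, 26/27)
  emit 'e', narrow to [25/27, 76/81)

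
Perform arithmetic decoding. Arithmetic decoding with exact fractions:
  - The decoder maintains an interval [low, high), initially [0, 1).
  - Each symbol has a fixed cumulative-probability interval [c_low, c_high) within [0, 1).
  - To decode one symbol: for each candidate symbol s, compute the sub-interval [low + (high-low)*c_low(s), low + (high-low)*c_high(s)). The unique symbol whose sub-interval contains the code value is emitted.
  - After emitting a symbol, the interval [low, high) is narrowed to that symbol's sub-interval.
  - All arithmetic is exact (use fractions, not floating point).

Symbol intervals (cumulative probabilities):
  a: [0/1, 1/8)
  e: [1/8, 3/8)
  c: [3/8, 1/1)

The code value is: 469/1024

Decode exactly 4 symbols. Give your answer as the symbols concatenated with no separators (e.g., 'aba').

Answer: ceae

Derivation:
Step 1: interval [0/1, 1/1), width = 1/1 - 0/1 = 1/1
  'a': [0/1 + 1/1*0/1, 0/1 + 1/1*1/8) = [0/1, 1/8)
  'e': [0/1 + 1/1*1/8, 0/1 + 1/1*3/8) = [1/8, 3/8)
  'c': [0/1 + 1/1*3/8, 0/1 + 1/1*1/1) = [3/8, 1/1) <- contains code 469/1024
  emit 'c', narrow to [3/8, 1/1)
Step 2: interval [3/8, 1/1), width = 1/1 - 3/8 = 5/8
  'a': [3/8 + 5/8*0/1, 3/8 + 5/8*1/8) = [3/8, 29/64)
  'e': [3/8 + 5/8*1/8, 3/8 + 5/8*3/8) = [29/64, 39/64) <- contains code 469/1024
  'c': [3/8 + 5/8*3/8, 3/8 + 5/8*1/1) = [39/64, 1/1)
  emit 'e', narrow to [29/64, 39/64)
Step 3: interval [29/64, 39/64), width = 39/64 - 29/64 = 5/32
  'a': [29/64 + 5/32*0/1, 29/64 + 5/32*1/8) = [29/64, 121/256) <- contains code 469/1024
  'e': [29/64 + 5/32*1/8, 29/64 + 5/32*3/8) = [121/256, 131/256)
  'c': [29/64 + 5/32*3/8, 29/64 + 5/32*1/1) = [131/256, 39/64)
  emit 'a', narrow to [29/64, 121/256)
Step 4: interval [29/64, 121/256), width = 121/256 - 29/64 = 5/256
  'a': [29/64 + 5/256*0/1, 29/64 + 5/256*1/8) = [29/64, 933/2048)
  'e': [29/64 + 5/256*1/8, 29/64 + 5/256*3/8) = [933/2048, 943/2048) <- contains code 469/1024
  'c': [29/64 + 5/256*3/8, 29/64 + 5/256*1/1) = [943/2048, 121/256)
  emit 'e', narrow to [933/2048, 943/2048)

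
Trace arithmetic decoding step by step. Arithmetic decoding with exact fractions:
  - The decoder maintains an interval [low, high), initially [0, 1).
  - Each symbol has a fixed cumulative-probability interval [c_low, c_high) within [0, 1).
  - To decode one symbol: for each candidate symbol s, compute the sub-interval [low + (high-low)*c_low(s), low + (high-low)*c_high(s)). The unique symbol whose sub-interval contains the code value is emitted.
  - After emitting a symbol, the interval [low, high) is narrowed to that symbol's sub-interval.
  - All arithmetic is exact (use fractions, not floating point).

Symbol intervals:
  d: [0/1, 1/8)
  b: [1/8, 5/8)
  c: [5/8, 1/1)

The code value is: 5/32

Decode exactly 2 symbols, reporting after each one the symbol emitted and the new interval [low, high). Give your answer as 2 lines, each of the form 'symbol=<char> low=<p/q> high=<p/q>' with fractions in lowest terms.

Step 1: interval [0/1, 1/1), width = 1/1 - 0/1 = 1/1
  'd': [0/1 + 1/1*0/1, 0/1 + 1/1*1/8) = [0/1, 1/8)
  'b': [0/1 + 1/1*1/8, 0/1 + 1/1*5/8) = [1/8, 5/8) <- contains code 5/32
  'c': [0/1 + 1/1*5/8, 0/1 + 1/1*1/1) = [5/8, 1/1)
  emit 'b', narrow to [1/8, 5/8)
Step 2: interval [1/8, 5/8), width = 5/8 - 1/8 = 1/2
  'd': [1/8 + 1/2*0/1, 1/8 + 1/2*1/8) = [1/8, 3/16) <- contains code 5/32
  'b': [1/8 + 1/2*1/8, 1/8 + 1/2*5/8) = [3/16, 7/16)
  'c': [1/8 + 1/2*5/8, 1/8 + 1/2*1/1) = [7/16, 5/8)
  emit 'd', narrow to [1/8, 3/16)

Answer: symbol=b low=1/8 high=5/8
symbol=d low=1/8 high=3/16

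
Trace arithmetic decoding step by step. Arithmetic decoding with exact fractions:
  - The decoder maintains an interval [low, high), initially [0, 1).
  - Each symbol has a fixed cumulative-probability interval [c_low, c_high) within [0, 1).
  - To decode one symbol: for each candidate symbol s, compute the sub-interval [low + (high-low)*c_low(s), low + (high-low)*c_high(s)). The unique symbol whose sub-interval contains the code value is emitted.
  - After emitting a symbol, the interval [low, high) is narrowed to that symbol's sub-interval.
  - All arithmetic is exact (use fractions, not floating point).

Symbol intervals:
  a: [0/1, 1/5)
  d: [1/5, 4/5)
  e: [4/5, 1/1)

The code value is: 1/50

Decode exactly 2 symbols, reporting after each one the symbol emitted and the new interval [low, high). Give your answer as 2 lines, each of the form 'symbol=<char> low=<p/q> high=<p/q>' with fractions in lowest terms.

Answer: symbol=a low=0/1 high=1/5
symbol=a low=0/1 high=1/25

Derivation:
Step 1: interval [0/1, 1/1), width = 1/1 - 0/1 = 1/1
  'a': [0/1 + 1/1*0/1, 0/1 + 1/1*1/5) = [0/1, 1/5) <- contains code 1/50
  'd': [0/1 + 1/1*1/5, 0/1 + 1/1*4/5) = [1/5, 4/5)
  'e': [0/1 + 1/1*4/5, 0/1 + 1/1*1/1) = [4/5, 1/1)
  emit 'a', narrow to [0/1, 1/5)
Step 2: interval [0/1, 1/5), width = 1/5 - 0/1 = 1/5
  'a': [0/1 + 1/5*0/1, 0/1 + 1/5*1/5) = [0/1, 1/25) <- contains code 1/50
  'd': [0/1 + 1/5*1/5, 0/1 + 1/5*4/5) = [1/25, 4/25)
  'e': [0/1 + 1/5*4/5, 0/1 + 1/5*1/1) = [4/25, 1/5)
  emit 'a', narrow to [0/1, 1/25)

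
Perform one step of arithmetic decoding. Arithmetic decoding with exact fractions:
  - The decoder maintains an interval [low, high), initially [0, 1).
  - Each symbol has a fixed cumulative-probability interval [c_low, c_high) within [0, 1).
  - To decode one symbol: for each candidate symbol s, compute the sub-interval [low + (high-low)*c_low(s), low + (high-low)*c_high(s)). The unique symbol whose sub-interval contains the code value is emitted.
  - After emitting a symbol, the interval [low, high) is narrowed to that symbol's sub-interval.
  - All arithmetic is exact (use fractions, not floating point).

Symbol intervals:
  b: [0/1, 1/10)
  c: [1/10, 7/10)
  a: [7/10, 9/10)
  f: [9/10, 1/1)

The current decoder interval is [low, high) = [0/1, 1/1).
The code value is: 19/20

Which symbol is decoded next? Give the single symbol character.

Interval width = high − low = 1/1 − 0/1 = 1/1
Scaled code = (code − low) / width = (19/20 − 0/1) / 1/1 = 19/20
  b: [0/1, 1/10) 
  c: [1/10, 7/10) 
  a: [7/10, 9/10) 
  f: [9/10, 1/1) ← scaled code falls here ✓

Answer: f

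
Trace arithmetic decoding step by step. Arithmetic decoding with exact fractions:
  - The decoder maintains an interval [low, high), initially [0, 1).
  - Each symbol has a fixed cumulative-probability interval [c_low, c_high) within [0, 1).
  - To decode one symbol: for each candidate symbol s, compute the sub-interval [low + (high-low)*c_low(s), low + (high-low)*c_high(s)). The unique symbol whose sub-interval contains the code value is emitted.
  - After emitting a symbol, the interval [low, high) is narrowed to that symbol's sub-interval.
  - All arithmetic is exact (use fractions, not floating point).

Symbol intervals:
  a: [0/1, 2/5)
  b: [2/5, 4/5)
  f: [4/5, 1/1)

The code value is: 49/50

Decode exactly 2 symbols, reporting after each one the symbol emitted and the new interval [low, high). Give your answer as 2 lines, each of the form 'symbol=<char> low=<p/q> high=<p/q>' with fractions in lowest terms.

Answer: symbol=f low=4/5 high=1/1
symbol=f low=24/25 high=1/1

Derivation:
Step 1: interval [0/1, 1/1), width = 1/1 - 0/1 = 1/1
  'a': [0/1 + 1/1*0/1, 0/1 + 1/1*2/5) = [0/1, 2/5)
  'b': [0/1 + 1/1*2/5, 0/1 + 1/1*4/5) = [2/5, 4/5)
  'f': [0/1 + 1/1*4/5, 0/1 + 1/1*1/1) = [4/5, 1/1) <- contains code 49/50
  emit 'f', narrow to [4/5, 1/1)
Step 2: interval [4/5, 1/1), width = 1/1 - 4/5 = 1/5
  'a': [4/5 + 1/5*0/1, 4/5 + 1/5*2/5) = [4/5, 22/25)
  'b': [4/5 + 1/5*2/5, 4/5 + 1/5*4/5) = [22/25, 24/25)
  'f': [4/5 + 1/5*4/5, 4/5 + 1/5*1/1) = [24/25, 1/1) <- contains code 49/50
  emit 'f', narrow to [24/25, 1/1)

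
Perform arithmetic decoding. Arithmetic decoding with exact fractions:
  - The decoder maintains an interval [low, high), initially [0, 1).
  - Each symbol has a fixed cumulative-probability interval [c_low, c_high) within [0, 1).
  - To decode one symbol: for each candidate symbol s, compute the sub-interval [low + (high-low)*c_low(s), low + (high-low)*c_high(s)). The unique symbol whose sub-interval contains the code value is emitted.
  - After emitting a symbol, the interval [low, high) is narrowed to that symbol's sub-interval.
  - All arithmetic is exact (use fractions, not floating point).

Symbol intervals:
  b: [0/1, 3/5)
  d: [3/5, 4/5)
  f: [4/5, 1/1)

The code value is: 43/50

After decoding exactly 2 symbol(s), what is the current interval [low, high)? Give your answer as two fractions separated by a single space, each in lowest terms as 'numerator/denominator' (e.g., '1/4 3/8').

Answer: 4/5 23/25

Derivation:
Step 1: interval [0/1, 1/1), width = 1/1 - 0/1 = 1/1
  'b': [0/1 + 1/1*0/1, 0/1 + 1/1*3/5) = [0/1, 3/5)
  'd': [0/1 + 1/1*3/5, 0/1 + 1/1*4/5) = [3/5, 4/5)
  'f': [0/1 + 1/1*4/5, 0/1 + 1/1*1/1) = [4/5, 1/1) <- contains code 43/50
  emit 'f', narrow to [4/5, 1/1)
Step 2: interval [4/5, 1/1), width = 1/1 - 4/5 = 1/5
  'b': [4/5 + 1/5*0/1, 4/5 + 1/5*3/5) = [4/5, 23/25) <- contains code 43/50
  'd': [4/5 + 1/5*3/5, 4/5 + 1/5*4/5) = [23/25, 24/25)
  'f': [4/5 + 1/5*4/5, 4/5 + 1/5*1/1) = [24/25, 1/1)
  emit 'b', narrow to [4/5, 23/25)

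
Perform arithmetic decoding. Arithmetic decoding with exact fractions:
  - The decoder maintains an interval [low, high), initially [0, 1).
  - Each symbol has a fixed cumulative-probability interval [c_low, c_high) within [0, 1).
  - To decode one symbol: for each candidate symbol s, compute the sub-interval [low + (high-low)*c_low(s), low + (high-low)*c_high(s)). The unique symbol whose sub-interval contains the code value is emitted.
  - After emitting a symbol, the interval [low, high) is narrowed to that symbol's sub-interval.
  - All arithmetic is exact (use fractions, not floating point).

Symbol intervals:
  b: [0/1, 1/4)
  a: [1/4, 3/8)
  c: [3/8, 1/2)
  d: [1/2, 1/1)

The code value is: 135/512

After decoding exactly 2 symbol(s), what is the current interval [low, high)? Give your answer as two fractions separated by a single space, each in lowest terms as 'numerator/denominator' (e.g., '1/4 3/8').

Step 1: interval [0/1, 1/1), width = 1/1 - 0/1 = 1/1
  'b': [0/1 + 1/1*0/1, 0/1 + 1/1*1/4) = [0/1, 1/4)
  'a': [0/1 + 1/1*1/4, 0/1 + 1/1*3/8) = [1/4, 3/8) <- contains code 135/512
  'c': [0/1 + 1/1*3/8, 0/1 + 1/1*1/2) = [3/8, 1/2)
  'd': [0/1 + 1/1*1/2, 0/1 + 1/1*1/1) = [1/2, 1/1)
  emit 'a', narrow to [1/4, 3/8)
Step 2: interval [1/4, 3/8), width = 3/8 - 1/4 = 1/8
  'b': [1/4 + 1/8*0/1, 1/4 + 1/8*1/4) = [1/4, 9/32) <- contains code 135/512
  'a': [1/4 + 1/8*1/4, 1/4 + 1/8*3/8) = [9/32, 19/64)
  'c': [1/4 + 1/8*3/8, 1/4 + 1/8*1/2) = [19/64, 5/16)
  'd': [1/4 + 1/8*1/2, 1/4 + 1/8*1/1) = [5/16, 3/8)
  emit 'b', narrow to [1/4, 9/32)

Answer: 1/4 9/32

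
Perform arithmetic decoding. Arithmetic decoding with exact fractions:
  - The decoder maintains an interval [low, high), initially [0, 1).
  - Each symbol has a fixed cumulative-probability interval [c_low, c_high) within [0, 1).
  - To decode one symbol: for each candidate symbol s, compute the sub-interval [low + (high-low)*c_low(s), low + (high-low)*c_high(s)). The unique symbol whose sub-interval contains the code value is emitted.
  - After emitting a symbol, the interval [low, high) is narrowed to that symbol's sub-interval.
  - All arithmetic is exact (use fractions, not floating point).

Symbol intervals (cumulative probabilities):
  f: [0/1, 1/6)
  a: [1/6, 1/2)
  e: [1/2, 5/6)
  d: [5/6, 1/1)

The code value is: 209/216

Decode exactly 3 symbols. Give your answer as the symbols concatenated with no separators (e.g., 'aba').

Step 1: interval [0/1, 1/1), width = 1/1 - 0/1 = 1/1
  'f': [0/1 + 1/1*0/1, 0/1 + 1/1*1/6) = [0/1, 1/6)
  'a': [0/1 + 1/1*1/6, 0/1 + 1/1*1/2) = [1/6, 1/2)
  'e': [0/1 + 1/1*1/2, 0/1 + 1/1*5/6) = [1/2, 5/6)
  'd': [0/1 + 1/1*5/6, 0/1 + 1/1*1/1) = [5/6, 1/1) <- contains code 209/216
  emit 'd', narrow to [5/6, 1/1)
Step 2: interval [5/6, 1/1), width = 1/1 - 5/6 = 1/6
  'f': [5/6 + 1/6*0/1, 5/6 + 1/6*1/6) = [5/6, 31/36)
  'a': [5/6 + 1/6*1/6, 5/6 + 1/6*1/2) = [31/36, 11/12)
  'e': [5/6 + 1/6*1/2, 5/6 + 1/6*5/6) = [11/12, 35/36) <- contains code 209/216
  'd': [5/6 + 1/6*5/6, 5/6 + 1/6*1/1) = [35/36, 1/1)
  emit 'e', narrow to [11/12, 35/36)
Step 3: interval [11/12, 35/36), width = 35/36 - 11/12 = 1/18
  'f': [11/12 + 1/18*0/1, 11/12 + 1/18*1/6) = [11/12, 25/27)
  'a': [11/12 + 1/18*1/6, 11/12 + 1/18*1/2) = [25/27, 17/18)
  'e': [11/12 + 1/18*1/2, 11/12 + 1/18*5/6) = [17/18, 26/27)
  'd': [11/12 + 1/18*5/6, 11/12 + 1/18*1/1) = [26/27, 35/36) <- contains code 209/216
  emit 'd', narrow to [26/27, 35/36)

Answer: ded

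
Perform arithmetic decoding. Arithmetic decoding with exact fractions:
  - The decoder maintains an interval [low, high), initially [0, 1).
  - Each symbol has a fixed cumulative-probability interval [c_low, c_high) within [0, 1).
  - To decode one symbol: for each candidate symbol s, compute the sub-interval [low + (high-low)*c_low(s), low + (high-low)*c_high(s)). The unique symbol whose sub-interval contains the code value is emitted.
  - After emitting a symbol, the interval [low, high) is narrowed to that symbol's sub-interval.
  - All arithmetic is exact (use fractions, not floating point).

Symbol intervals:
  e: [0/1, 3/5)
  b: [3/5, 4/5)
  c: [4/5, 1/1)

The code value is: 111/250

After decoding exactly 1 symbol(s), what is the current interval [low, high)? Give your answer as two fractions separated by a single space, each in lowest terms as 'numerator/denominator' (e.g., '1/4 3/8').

Answer: 0/1 3/5

Derivation:
Step 1: interval [0/1, 1/1), width = 1/1 - 0/1 = 1/1
  'e': [0/1 + 1/1*0/1, 0/1 + 1/1*3/5) = [0/1, 3/5) <- contains code 111/250
  'b': [0/1 + 1/1*3/5, 0/1 + 1/1*4/5) = [3/5, 4/5)
  'c': [0/1 + 1/1*4/5, 0/1 + 1/1*1/1) = [4/5, 1/1)
  emit 'e', narrow to [0/1, 3/5)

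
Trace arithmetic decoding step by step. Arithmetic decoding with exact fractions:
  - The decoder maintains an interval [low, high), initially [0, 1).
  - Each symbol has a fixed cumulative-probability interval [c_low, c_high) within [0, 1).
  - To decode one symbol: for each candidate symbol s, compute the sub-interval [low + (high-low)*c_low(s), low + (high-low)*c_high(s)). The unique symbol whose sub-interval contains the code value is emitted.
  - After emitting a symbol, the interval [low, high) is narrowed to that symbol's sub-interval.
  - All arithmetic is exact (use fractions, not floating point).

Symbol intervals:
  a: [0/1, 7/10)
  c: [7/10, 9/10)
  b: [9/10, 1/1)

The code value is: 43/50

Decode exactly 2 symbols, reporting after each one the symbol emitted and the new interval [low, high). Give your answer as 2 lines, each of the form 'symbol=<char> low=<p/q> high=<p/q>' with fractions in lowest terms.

Step 1: interval [0/1, 1/1), width = 1/1 - 0/1 = 1/1
  'a': [0/1 + 1/1*0/1, 0/1 + 1/1*7/10) = [0/1, 7/10)
  'c': [0/1 + 1/1*7/10, 0/1 + 1/1*9/10) = [7/10, 9/10) <- contains code 43/50
  'b': [0/1 + 1/1*9/10, 0/1 + 1/1*1/1) = [9/10, 1/1)
  emit 'c', narrow to [7/10, 9/10)
Step 2: interval [7/10, 9/10), width = 9/10 - 7/10 = 1/5
  'a': [7/10 + 1/5*0/1, 7/10 + 1/5*7/10) = [7/10, 21/25)
  'c': [7/10 + 1/5*7/10, 7/10 + 1/5*9/10) = [21/25, 22/25) <- contains code 43/50
  'b': [7/10 + 1/5*9/10, 7/10 + 1/5*1/1) = [22/25, 9/10)
  emit 'c', narrow to [21/25, 22/25)

Answer: symbol=c low=7/10 high=9/10
symbol=c low=21/25 high=22/25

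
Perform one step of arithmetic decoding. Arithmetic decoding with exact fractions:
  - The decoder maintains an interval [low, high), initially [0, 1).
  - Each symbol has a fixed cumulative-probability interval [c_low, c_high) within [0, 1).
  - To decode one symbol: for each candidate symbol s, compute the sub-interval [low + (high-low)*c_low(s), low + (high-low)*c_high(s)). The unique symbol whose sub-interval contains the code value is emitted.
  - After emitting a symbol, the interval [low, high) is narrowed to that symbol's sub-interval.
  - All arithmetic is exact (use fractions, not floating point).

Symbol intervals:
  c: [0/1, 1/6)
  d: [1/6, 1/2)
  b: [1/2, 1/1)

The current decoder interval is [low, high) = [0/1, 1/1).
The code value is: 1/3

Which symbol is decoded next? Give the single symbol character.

Answer: d

Derivation:
Interval width = high − low = 1/1 − 0/1 = 1/1
Scaled code = (code − low) / width = (1/3 − 0/1) / 1/1 = 1/3
  c: [0/1, 1/6) 
  d: [1/6, 1/2) ← scaled code falls here ✓
  b: [1/2, 1/1) 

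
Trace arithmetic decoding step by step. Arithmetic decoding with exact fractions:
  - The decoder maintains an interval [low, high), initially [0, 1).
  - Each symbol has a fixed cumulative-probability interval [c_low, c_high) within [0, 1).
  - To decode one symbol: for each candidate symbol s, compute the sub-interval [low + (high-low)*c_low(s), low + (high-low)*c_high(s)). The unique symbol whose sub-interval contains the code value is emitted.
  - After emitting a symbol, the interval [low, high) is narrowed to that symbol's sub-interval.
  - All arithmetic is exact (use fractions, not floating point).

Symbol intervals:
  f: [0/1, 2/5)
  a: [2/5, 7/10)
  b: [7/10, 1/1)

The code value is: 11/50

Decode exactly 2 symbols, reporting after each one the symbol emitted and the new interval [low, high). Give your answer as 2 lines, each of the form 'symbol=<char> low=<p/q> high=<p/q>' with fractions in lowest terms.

Step 1: interval [0/1, 1/1), width = 1/1 - 0/1 = 1/1
  'f': [0/1 + 1/1*0/1, 0/1 + 1/1*2/5) = [0/1, 2/5) <- contains code 11/50
  'a': [0/1 + 1/1*2/5, 0/1 + 1/1*7/10) = [2/5, 7/10)
  'b': [0/1 + 1/1*7/10, 0/1 + 1/1*1/1) = [7/10, 1/1)
  emit 'f', narrow to [0/1, 2/5)
Step 2: interval [0/1, 2/5), width = 2/5 - 0/1 = 2/5
  'f': [0/1 + 2/5*0/1, 0/1 + 2/5*2/5) = [0/1, 4/25)
  'a': [0/1 + 2/5*2/5, 0/1 + 2/5*7/10) = [4/25, 7/25) <- contains code 11/50
  'b': [0/1 + 2/5*7/10, 0/1 + 2/5*1/1) = [7/25, 2/5)
  emit 'a', narrow to [4/25, 7/25)

Answer: symbol=f low=0/1 high=2/5
symbol=a low=4/25 high=7/25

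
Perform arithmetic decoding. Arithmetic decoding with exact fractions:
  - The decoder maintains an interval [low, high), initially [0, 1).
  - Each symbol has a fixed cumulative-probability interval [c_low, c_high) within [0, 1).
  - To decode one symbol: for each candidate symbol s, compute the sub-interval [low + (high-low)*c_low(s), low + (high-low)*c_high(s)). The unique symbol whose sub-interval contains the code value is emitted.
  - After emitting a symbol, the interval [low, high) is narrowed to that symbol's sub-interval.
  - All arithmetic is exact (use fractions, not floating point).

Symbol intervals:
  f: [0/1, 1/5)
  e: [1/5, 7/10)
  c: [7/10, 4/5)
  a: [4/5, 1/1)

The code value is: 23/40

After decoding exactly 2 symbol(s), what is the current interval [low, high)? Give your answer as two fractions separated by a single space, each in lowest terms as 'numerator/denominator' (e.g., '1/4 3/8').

Step 1: interval [0/1, 1/1), width = 1/1 - 0/1 = 1/1
  'f': [0/1 + 1/1*0/1, 0/1 + 1/1*1/5) = [0/1, 1/5)
  'e': [0/1 + 1/1*1/5, 0/1 + 1/1*7/10) = [1/5, 7/10) <- contains code 23/40
  'c': [0/1 + 1/1*7/10, 0/1 + 1/1*4/5) = [7/10, 4/5)
  'a': [0/1 + 1/1*4/5, 0/1 + 1/1*1/1) = [4/5, 1/1)
  emit 'e', narrow to [1/5, 7/10)
Step 2: interval [1/5, 7/10), width = 7/10 - 1/5 = 1/2
  'f': [1/5 + 1/2*0/1, 1/5 + 1/2*1/5) = [1/5, 3/10)
  'e': [1/5 + 1/2*1/5, 1/5 + 1/2*7/10) = [3/10, 11/20)
  'c': [1/5 + 1/2*7/10, 1/5 + 1/2*4/5) = [11/20, 3/5) <- contains code 23/40
  'a': [1/5 + 1/2*4/5, 1/5 + 1/2*1/1) = [3/5, 7/10)
  emit 'c', narrow to [11/20, 3/5)

Answer: 11/20 3/5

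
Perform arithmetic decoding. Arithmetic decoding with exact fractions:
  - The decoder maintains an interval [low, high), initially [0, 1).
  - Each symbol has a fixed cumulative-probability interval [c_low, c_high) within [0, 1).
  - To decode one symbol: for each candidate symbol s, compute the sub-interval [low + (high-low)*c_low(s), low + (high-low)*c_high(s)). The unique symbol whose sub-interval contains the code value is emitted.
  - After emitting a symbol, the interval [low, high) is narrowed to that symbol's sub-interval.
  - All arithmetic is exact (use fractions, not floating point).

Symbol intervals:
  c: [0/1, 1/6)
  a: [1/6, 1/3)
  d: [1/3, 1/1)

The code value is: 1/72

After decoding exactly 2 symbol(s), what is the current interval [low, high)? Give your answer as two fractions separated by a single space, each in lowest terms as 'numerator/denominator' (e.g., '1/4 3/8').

Step 1: interval [0/1, 1/1), width = 1/1 - 0/1 = 1/1
  'c': [0/1 + 1/1*0/1, 0/1 + 1/1*1/6) = [0/1, 1/6) <- contains code 1/72
  'a': [0/1 + 1/1*1/6, 0/1 + 1/1*1/3) = [1/6, 1/3)
  'd': [0/1 + 1/1*1/3, 0/1 + 1/1*1/1) = [1/3, 1/1)
  emit 'c', narrow to [0/1, 1/6)
Step 2: interval [0/1, 1/6), width = 1/6 - 0/1 = 1/6
  'c': [0/1 + 1/6*0/1, 0/1 + 1/6*1/6) = [0/1, 1/36) <- contains code 1/72
  'a': [0/1 + 1/6*1/6, 0/1 + 1/6*1/3) = [1/36, 1/18)
  'd': [0/1 + 1/6*1/3, 0/1 + 1/6*1/1) = [1/18, 1/6)
  emit 'c', narrow to [0/1, 1/36)

Answer: 0/1 1/36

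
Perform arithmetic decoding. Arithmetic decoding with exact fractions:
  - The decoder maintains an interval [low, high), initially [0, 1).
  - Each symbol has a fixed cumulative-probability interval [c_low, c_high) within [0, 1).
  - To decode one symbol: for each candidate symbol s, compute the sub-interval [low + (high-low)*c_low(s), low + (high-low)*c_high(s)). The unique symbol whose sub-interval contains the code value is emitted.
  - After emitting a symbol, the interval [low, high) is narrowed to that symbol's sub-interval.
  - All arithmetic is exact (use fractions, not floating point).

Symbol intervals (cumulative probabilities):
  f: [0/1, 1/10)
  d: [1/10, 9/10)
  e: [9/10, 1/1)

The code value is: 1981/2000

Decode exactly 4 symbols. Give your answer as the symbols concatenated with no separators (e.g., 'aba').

Step 1: interval [0/1, 1/1), width = 1/1 - 0/1 = 1/1
  'f': [0/1 + 1/1*0/1, 0/1 + 1/1*1/10) = [0/1, 1/10)
  'd': [0/1 + 1/1*1/10, 0/1 + 1/1*9/10) = [1/10, 9/10)
  'e': [0/1 + 1/1*9/10, 0/1 + 1/1*1/1) = [9/10, 1/1) <- contains code 1981/2000
  emit 'e', narrow to [9/10, 1/1)
Step 2: interval [9/10, 1/1), width = 1/1 - 9/10 = 1/10
  'f': [9/10 + 1/10*0/1, 9/10 + 1/10*1/10) = [9/10, 91/100)
  'd': [9/10 + 1/10*1/10, 9/10 + 1/10*9/10) = [91/100, 99/100)
  'e': [9/10 + 1/10*9/10, 9/10 + 1/10*1/1) = [99/100, 1/1) <- contains code 1981/2000
  emit 'e', narrow to [99/100, 1/1)
Step 3: interval [99/100, 1/1), width = 1/1 - 99/100 = 1/100
  'f': [99/100 + 1/100*0/1, 99/100 + 1/100*1/10) = [99/100, 991/1000) <- contains code 1981/2000
  'd': [99/100 + 1/100*1/10, 99/100 + 1/100*9/10) = [991/1000, 999/1000)
  'e': [99/100 + 1/100*9/10, 99/100 + 1/100*1/1) = [999/1000, 1/1)
  emit 'f', narrow to [99/100, 991/1000)
Step 4: interval [99/100, 991/1000), width = 991/1000 - 99/100 = 1/1000
  'f': [99/100 + 1/1000*0/1, 99/100 + 1/1000*1/10) = [99/100, 9901/10000)
  'd': [99/100 + 1/1000*1/10, 99/100 + 1/1000*9/10) = [9901/10000, 9909/10000) <- contains code 1981/2000
  'e': [99/100 + 1/1000*9/10, 99/100 + 1/1000*1/1) = [9909/10000, 991/1000)
  emit 'd', narrow to [9901/10000, 9909/10000)

Answer: eefd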